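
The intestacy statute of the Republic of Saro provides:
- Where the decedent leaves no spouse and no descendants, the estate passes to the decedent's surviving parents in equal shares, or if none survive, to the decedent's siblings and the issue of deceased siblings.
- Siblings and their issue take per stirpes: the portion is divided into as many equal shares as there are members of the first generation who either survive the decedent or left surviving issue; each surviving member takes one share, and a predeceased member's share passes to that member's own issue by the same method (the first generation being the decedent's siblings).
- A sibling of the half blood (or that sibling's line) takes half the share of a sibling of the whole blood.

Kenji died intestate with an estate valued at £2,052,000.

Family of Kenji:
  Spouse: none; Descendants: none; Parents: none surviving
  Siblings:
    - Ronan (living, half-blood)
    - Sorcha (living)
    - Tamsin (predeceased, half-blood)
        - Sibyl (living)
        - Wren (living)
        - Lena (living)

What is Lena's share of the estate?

The entire £2,052,000 passes to the siblings and their issue.
Counting each half-blood sibling's line as half a unit, there are 2 units in £2,052,000, so one unit is £1,026,000. Whole-blood lines (Sorcha) take £1,026,000 each; half-blood lines (Ronan and Tamsin) take £513,000 each.
Tamsin's share (£513,000) is divided into 3 shares of £171,000: Sibyl, Wren, and Lena each take £171,000.

Lena receives £171,000.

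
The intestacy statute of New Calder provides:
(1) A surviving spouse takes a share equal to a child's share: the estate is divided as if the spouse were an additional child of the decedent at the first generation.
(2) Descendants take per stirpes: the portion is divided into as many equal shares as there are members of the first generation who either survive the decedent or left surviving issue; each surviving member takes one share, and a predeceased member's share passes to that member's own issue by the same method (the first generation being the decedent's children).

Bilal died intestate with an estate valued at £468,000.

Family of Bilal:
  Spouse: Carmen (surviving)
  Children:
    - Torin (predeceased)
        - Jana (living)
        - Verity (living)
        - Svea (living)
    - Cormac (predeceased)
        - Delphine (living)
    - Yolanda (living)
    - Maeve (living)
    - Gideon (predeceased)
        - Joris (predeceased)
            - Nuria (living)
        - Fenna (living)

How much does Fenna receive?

Fenna receives £39,000.

The spouse counts as an additional share at the children's level, so there are 6 primary shares of £78,000. Carmen takes one such share (£78,000).
The children's combined portion (£390,000) is divided into 5 shares of £78,000: Yolanda and Maeve each take £78,000; Torin's £78,000 share passes to Torin's issue; Cormac's £78,000 share passes to Cormac's issue; Gideon's £78,000 share passes to Gideon's issue.
Torin's share (£78,000) is divided into 3 shares of £26,000: Jana, Verity, and Svea each take £26,000.
Cormac's share (£78,000) passes entirely to Delphine.
Gideon's share (£78,000) is divided into 2 shares of £39,000: Fenna takes £39,000; Joris's £39,000 share passes to Joris's issue.
Joris's share (£39,000) passes entirely to Nuria.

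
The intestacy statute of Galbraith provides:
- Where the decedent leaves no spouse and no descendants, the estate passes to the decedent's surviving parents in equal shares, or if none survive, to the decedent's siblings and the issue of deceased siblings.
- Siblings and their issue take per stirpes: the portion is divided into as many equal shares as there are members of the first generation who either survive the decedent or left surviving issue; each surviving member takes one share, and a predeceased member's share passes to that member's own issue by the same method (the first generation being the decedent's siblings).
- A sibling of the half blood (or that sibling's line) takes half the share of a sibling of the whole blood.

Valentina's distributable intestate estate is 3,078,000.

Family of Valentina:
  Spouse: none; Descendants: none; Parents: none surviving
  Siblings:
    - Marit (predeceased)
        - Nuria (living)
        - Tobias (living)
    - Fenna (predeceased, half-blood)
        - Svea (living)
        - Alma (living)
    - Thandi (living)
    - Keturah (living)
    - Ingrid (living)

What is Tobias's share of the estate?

The entire 3,078,000 passes to the siblings and their issue.
Counting each half-blood sibling's line as half a unit, there are 9/2 units in 3,078,000, so one unit is 684,000. Whole-blood lines (Marit, Thandi, Keturah, and Ingrid) take 684,000 each; half-blood lines (Fenna) take 342,000 each.
Marit's share (684,000) is divided into 2 shares of 342,000: Nuria and Tobias each take 342,000.
Fenna's share (342,000) is divided into 2 shares of 171,000: Svea and Alma each take 171,000.

Tobias receives 342,000.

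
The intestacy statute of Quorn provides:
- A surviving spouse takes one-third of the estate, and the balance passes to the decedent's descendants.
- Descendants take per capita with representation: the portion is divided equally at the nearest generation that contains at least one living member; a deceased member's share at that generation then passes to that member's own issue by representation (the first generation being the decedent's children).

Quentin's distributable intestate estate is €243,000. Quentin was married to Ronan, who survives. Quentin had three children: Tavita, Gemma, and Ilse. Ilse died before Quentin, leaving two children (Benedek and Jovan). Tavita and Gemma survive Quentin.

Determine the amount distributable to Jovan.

Jovan receives €27,000.

Ronan takes one-third of €243,000 = €81,000. The remaining €162,000 passes to the descendants.
The descendants' portion (€162,000) is divided into 3 shares of €54,000: Tavita and Gemma each take €54,000; Ilse's €54,000 share passes to Ilse's issue.
Ilse's share (€54,000) is divided into 2 shares of €27,000: Benedek and Jovan each take €27,000.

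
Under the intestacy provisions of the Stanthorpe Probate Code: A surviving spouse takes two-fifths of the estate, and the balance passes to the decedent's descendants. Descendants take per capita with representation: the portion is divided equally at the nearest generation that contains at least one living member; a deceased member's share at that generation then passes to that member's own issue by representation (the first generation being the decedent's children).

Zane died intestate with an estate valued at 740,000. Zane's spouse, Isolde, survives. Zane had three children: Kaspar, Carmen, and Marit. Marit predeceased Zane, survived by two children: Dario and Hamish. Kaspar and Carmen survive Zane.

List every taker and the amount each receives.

Isolde takes two-fifths of 740,000 = 296,000. The remaining 444,000 passes to the descendants.
The descendants' portion (444,000) is divided into 3 shares of 148,000: Kaspar and Carmen each take 148,000; Marit's 148,000 share passes to Marit's issue.
Marit's share (148,000) is divided into 2 shares of 74,000: Dario and Hamish each take 74,000.

Isolde: 296,000; Kaspar: 148,000; Carmen: 148,000; Dario: 74,000; Hamish: 74,000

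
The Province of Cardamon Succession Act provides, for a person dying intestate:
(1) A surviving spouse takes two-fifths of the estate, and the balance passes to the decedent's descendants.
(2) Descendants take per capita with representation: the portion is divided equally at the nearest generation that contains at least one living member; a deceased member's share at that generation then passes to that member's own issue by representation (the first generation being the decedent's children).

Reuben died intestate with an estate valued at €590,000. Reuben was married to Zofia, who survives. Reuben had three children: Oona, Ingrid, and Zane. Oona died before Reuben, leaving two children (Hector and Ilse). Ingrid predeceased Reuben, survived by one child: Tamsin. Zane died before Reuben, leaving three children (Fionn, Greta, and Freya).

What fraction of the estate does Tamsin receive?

Zofia takes two-fifths of €590,000 = €236,000. The remaining €354,000 passes to the descendants.
No child survives, so the initial division is made at the grandchildren's generation.
The descendants' portion (€354,000) is divided into 6 shares of €59,000: Hector, Ilse, Tamsin, Fionn, Greta, and Freya each take €59,000.

Tamsin receives 1/10 of the estate.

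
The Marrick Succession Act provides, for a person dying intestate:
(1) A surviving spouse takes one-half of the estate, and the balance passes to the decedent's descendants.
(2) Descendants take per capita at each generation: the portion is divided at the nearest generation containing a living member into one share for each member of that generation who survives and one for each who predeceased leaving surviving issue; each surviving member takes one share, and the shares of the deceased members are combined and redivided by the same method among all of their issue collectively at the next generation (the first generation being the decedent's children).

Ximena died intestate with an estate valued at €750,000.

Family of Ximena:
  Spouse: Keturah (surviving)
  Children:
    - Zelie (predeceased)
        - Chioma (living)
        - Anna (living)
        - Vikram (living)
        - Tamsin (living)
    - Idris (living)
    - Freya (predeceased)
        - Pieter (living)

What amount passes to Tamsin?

Keturah takes one-half of €750,000 = €375,000. The remaining €375,000 passes to the descendants.
The descendants' portion (€375,000) is divided at the children's generation into 3 shares of €125,000. Idris takes €125,000. The 2 shares of the deceased (Zelie and Freya) are combined into a pool of €250,000.
That pool (€250,000) is divided at the grandchildren's generation equally among Chioma, Anna, Vikram, Tamsin, and Pieter: €50,000 each.

Tamsin receives €50,000.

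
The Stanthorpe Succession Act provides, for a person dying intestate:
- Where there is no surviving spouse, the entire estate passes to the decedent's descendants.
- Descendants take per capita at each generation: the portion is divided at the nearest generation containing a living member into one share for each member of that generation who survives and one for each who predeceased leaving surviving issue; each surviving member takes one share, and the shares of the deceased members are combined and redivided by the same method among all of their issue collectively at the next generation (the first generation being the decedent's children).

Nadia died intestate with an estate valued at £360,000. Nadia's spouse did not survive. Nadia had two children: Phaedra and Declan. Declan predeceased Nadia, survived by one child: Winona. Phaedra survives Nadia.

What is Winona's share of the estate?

The entire £360,000 passes to the descendants.
That amount (£360,000) is divided at the children's generation into 2 shares of £180,000. Phaedra takes £180,000. The remaining share for the deceased Declan (£180,000) is carried to the next generation.
That pool (£180,000) passes entirely to Winona, the sole taker at the grandchildren's generation.

Winona receives £180,000.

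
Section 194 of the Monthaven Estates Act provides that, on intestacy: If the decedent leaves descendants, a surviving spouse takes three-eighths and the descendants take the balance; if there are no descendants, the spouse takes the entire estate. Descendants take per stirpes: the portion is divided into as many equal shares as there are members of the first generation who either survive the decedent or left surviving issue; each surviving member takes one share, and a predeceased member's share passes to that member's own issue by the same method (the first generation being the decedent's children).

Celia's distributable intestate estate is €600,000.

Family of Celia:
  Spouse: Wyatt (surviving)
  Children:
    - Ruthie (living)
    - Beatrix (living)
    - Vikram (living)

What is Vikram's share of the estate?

Wyatt takes three-eighths of €600,000 = €225,000. The remaining €375,000 passes to the descendants.
The descendants' portion (€375,000) is divided into 3 shares of €125,000: Ruthie, Beatrix, and Vikram each take €125,000.

Vikram receives €125,000.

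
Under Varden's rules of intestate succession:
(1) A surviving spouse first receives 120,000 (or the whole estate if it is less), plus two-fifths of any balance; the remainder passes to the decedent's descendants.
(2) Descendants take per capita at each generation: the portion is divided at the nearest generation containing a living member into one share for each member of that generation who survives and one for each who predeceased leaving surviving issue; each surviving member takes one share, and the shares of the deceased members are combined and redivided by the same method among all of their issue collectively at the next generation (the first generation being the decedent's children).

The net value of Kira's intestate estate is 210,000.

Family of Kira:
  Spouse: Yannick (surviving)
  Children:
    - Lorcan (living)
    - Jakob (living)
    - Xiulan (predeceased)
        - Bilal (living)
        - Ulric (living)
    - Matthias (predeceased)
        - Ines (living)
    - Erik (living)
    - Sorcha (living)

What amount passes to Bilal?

Bilal receives 6,000.

Yannick first takes 120,000, leaving a balance of 90,000. Yannick then takes two-fifths of the balance (36,000), for a total of 156,000. The remaining 54,000 passes to the descendants.
The descendants' portion (54,000) is divided at the children's generation into 6 shares of 9,000. Lorcan, Jakob, Erik, and Sorcha each take 9,000. The 2 shares of the deceased (Xiulan and Matthias) are combined into a pool of 18,000.
That pool (18,000) is divided at the grandchildren's generation equally among Bilal, Ulric, and Ines: 6,000 each.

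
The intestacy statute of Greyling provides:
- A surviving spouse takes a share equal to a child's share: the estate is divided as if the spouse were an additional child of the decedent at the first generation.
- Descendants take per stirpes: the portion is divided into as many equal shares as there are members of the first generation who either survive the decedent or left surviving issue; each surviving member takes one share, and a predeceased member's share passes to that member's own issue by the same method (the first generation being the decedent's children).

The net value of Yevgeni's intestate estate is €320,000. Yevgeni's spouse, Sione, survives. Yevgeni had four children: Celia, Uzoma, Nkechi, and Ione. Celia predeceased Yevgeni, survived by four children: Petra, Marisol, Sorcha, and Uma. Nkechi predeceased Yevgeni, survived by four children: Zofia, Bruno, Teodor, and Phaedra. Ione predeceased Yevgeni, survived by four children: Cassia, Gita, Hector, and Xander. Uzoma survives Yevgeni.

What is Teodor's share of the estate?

The spouse counts as an additional share at the children's level, so there are 5 primary shares of €64,000. Sione takes one such share (€64,000).
The children's combined portion (€256,000) is divided into 4 shares of €64,000: Uzoma takes €64,000; Celia's €64,000 share passes to Celia's issue; Nkechi's €64,000 share passes to Nkechi's issue; Ione's €64,000 share passes to Ione's issue.
Celia's share (€64,000) is divided into 4 shares of €16,000: Petra, Marisol, Sorcha, and Uma each take €16,000.
Nkechi's share (€64,000) is divided into 4 shares of €16,000: Zofia, Bruno, Teodor, and Phaedra each take €16,000.
Ione's share (€64,000) is divided into 4 shares of €16,000: Cassia, Gita, Hector, and Xander each take €16,000.

Teodor receives €16,000.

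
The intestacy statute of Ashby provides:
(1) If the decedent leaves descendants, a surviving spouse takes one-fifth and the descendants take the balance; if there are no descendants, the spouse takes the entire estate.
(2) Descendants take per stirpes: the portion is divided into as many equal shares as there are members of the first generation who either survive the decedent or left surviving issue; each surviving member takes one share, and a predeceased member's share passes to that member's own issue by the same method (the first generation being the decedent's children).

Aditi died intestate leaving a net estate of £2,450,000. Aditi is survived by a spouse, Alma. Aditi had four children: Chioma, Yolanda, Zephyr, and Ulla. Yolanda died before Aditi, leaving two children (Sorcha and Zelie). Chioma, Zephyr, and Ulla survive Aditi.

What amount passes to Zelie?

Alma takes one-fifth of £2,450,000 = £490,000. The remaining £1,960,000 passes to the descendants.
The descendants' portion (£1,960,000) is divided into 4 shares of £490,000: Chioma, Zephyr, and Ulla each take £490,000; Yolanda's £490,000 share passes to Yolanda's issue.
Yolanda's share (£490,000) is divided into 2 shares of £245,000: Sorcha and Zelie each take £245,000.

Zelie receives £245,000.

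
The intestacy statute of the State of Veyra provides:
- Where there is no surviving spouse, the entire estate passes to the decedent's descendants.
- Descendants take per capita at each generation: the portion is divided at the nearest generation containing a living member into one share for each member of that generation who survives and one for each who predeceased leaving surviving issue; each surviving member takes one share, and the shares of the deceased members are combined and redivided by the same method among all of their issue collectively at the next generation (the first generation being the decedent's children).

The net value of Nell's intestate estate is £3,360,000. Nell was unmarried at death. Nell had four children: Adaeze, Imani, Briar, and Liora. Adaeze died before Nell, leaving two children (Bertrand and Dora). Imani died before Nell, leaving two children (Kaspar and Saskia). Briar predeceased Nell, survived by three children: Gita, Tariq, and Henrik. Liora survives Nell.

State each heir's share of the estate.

The entire £3,360,000 passes to the descendants.
That amount (£3,360,000) is divided at the children's generation into 4 shares of £840,000. Liora takes £840,000. The 3 shares of the deceased (Adaeze, Imani, and Briar) are combined into a pool of £2,520,000.
That pool (£2,520,000) is divided at the grandchildren's generation equally among Bertrand, Dora, Kaspar, Saskia, Gita, Tariq, and Henrik: £360,000 each.

Bertrand: £360,000; Dora: £360,000; Kaspar: £360,000; Saskia: £360,000; Gita: £360,000; Tariq: £360,000; Henrik: £360,000; Liora: £840,000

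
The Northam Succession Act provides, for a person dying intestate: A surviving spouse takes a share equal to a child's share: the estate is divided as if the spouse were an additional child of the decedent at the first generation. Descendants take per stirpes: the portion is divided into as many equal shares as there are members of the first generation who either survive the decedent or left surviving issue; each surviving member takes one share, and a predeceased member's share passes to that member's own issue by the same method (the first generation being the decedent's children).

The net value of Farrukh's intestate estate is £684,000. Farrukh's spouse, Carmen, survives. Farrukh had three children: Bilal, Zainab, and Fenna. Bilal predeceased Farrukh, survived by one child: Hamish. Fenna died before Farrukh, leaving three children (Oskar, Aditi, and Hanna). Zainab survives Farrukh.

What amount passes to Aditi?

Aditi receives £57,000.

The spouse counts as an additional share at the children's level, so there are 4 primary shares of £171,000. Carmen takes one such share (£171,000).
The children's combined portion (£513,000) is divided into 3 shares of £171,000: Zainab takes £171,000; Bilal's £171,000 share passes to Bilal's issue; Fenna's £171,000 share passes to Fenna's issue.
Bilal's share (£171,000) passes entirely to Hamish.
Fenna's share (£171,000) is divided into 3 shares of £57,000: Oskar, Aditi, and Hanna each take £57,000.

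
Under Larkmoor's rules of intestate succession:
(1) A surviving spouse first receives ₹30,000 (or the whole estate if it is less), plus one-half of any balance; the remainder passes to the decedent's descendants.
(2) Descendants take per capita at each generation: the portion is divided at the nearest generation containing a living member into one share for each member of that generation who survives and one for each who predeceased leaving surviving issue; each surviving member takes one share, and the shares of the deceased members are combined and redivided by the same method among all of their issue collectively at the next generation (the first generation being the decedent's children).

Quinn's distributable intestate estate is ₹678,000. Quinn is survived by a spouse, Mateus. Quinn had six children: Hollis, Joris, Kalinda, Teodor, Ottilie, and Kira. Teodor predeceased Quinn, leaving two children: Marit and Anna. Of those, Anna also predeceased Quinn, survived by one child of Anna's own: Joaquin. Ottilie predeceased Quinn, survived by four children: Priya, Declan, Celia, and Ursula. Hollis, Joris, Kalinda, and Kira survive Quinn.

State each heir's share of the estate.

Mateus first takes ₹30,000, leaving a balance of ₹648,000. Mateus then takes one-half of the balance (₹324,000), for a total of ₹354,000. The remaining ₹324,000 passes to the descendants.
The descendants' portion (₹324,000) is divided at the children's generation into 6 shares of ₹54,000. Hollis, Joris, Kalinda, and Kira each take ₹54,000. The 2 shares of the deceased (Teodor and Ottilie) are combined into a pool of ₹108,000.
That pool (₹108,000) is divided at the grandchildren's generation into 6 shares of ₹18,000. Marit, Priya, Declan, Celia, and Ursula each take ₹18,000. The remaining share for the deceased Anna (₹18,000) is carried to the next generation.
That pool (₹18,000) passes entirely to Joaquin, the sole taker at the great-grandchildren's generation.

Mateus: ₹354,000; Hollis: ₹54,000; Joris: ₹54,000; Kalinda: ₹54,000; Marit: ₹18,000; Joaquin: ₹18,000; Priya: ₹18,000; Declan: ₹18,000; Celia: ₹18,000; Ursula: ₹18,000; Kira: ₹54,000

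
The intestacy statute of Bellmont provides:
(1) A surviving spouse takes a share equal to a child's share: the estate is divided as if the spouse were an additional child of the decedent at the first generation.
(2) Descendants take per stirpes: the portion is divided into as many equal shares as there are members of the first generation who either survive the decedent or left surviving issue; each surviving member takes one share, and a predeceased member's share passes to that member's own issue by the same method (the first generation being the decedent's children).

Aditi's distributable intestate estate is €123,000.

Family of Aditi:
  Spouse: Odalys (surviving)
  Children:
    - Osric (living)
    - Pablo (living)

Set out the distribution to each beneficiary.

Odalys: €41,000; Osric: €41,000; Pablo: €41,000

The spouse counts as an additional share at the children's level, so there are 3 primary shares of €41,000. Odalys takes one such share (€41,000).
The children's combined portion (€82,000) is divided into 2 shares of €41,000: Osric and Pablo each take €41,000.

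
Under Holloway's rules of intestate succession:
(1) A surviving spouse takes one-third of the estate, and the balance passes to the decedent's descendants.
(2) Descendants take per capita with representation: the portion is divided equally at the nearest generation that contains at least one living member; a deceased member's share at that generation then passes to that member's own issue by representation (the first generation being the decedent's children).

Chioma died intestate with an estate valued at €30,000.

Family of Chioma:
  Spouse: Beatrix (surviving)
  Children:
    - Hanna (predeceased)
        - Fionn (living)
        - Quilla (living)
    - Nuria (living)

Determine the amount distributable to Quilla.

Beatrix takes one-third of €30,000 = €10,000. The remaining €20,000 passes to the descendants.
The descendants' portion (€20,000) is divided into 2 shares of €10,000: Nuria takes €10,000; Hanna's €10,000 share passes to Hanna's issue.
Hanna's share (€10,000) is divided into 2 shares of €5,000: Fionn and Quilla each take €5,000.

Quilla receives €5,000.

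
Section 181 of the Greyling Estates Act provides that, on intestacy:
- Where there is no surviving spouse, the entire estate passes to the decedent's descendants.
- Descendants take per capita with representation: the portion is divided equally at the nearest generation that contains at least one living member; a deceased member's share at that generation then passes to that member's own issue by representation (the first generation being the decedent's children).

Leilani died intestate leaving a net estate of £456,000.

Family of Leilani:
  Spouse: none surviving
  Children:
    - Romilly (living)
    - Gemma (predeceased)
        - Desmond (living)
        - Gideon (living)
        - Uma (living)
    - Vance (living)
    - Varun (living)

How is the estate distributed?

Romilly: £114,000; Desmond: £38,000; Gideon: £38,000; Uma: £38,000; Vance: £114,000; Varun: £114,000

The entire £456,000 passes to the descendants.
That amount (£456,000) is divided into 4 shares of £114,000: Romilly, Vance, and Varun each take £114,000; Gemma's £114,000 share passes to Gemma's issue.
Gemma's share (£114,000) is divided into 3 shares of £38,000: Desmond, Gideon, and Uma each take £38,000.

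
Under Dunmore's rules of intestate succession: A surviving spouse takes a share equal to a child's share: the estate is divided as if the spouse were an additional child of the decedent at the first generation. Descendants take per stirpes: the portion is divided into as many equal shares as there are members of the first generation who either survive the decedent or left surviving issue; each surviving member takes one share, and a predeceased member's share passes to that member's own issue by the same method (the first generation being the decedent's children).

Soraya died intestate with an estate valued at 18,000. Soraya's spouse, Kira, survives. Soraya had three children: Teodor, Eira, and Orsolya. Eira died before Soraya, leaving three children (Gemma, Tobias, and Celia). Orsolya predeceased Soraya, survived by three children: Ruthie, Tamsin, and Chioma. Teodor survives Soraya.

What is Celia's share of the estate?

The spouse counts as an additional share at the children's level, so there are 4 primary shares of 4,500. Kira takes one such share (4,500).
The children's combined portion (13,500) is divided into 3 shares of 4,500: Teodor takes 4,500; Eira's 4,500 share passes to Eira's issue; Orsolya's 4,500 share passes to Orsolya's issue.
Eira's share (4,500) is divided into 3 shares of 1,500: Gemma, Tobias, and Celia each take 1,500.
Orsolya's share (4,500) is divided into 3 shares of 1,500: Ruthie, Tamsin, and Chioma each take 1,500.

Celia receives 1,500.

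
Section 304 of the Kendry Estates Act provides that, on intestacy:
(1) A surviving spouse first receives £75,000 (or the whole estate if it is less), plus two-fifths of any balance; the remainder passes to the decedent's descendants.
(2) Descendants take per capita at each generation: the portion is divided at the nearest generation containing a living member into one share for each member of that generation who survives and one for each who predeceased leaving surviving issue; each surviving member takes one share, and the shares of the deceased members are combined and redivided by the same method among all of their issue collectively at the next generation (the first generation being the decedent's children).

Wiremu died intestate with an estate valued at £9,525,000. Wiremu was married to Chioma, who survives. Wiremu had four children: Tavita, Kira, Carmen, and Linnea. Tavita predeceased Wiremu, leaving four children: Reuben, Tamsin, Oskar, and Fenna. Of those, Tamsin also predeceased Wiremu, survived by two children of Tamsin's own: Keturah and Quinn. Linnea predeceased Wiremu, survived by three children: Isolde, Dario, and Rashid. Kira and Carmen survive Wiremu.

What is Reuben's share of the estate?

Reuben receives £405,000.

Chioma first takes £75,000, leaving a balance of £9,450,000. Chioma then takes two-fifths of the balance (£3,780,000), for a total of £3,855,000. The remaining £5,670,000 passes to the descendants.
The descendants' portion (£5,670,000) is divided at the children's generation into 4 shares of £1,417,500. Kira and Carmen each take £1,417,500. The 2 shares of the deceased (Tavita and Linnea) are combined into a pool of £2,835,000.
That pool (£2,835,000) is divided at the grandchildren's generation into 7 shares of £405,000. Reuben, Oskar, Fenna, Isolde, Dario, and Rashid each take £405,000. The remaining share for the deceased Tamsin (£405,000) is carried to the next generation.
That pool (£405,000) is divided at the great-grandchildren's generation equally among Keturah and Quinn: £202,500 each.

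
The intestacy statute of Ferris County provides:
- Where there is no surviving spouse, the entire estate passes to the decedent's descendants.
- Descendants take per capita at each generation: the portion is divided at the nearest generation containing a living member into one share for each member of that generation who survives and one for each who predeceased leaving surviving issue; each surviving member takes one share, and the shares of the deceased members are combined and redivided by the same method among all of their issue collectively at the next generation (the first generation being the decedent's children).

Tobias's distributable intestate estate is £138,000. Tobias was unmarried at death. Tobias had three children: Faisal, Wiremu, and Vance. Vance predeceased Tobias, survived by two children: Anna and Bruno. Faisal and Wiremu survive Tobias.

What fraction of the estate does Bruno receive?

The entire £138,000 passes to the descendants.
That amount (£138,000) is divided at the children's generation into 3 shares of £46,000. Faisal and Wiremu each take £46,000. The remaining share for the deceased Vance (£46,000) is carried to the next generation.
That pool (£46,000) is divided at the grandchildren's generation equally among Anna and Bruno: £23,000 each.

Bruno receives 1/6 of the estate.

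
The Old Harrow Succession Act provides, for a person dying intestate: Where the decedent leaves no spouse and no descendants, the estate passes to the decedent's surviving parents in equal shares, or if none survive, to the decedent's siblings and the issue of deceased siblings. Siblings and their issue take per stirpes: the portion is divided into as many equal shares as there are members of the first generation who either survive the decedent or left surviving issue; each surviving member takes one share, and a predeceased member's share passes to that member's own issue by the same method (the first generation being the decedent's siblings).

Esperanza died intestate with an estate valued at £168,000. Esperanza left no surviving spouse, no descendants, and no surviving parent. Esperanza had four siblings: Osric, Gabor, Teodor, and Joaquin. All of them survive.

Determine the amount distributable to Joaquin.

The entire £168,000 passes to the siblings and their issue.
That amount (£168,000) is divided into 4 shares of £42,000: Osric, Gabor, Teodor, and Joaquin each take £42,000.

Joaquin receives £42,000.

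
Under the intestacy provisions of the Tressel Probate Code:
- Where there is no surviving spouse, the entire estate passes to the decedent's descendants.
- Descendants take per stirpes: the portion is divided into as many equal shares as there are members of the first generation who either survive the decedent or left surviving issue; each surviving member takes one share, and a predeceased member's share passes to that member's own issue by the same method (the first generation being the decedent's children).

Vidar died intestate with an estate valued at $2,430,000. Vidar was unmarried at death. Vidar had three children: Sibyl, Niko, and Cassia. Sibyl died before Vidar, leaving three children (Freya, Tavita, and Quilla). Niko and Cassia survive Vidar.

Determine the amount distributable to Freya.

The entire $2,430,000 passes to the descendants.
That amount ($2,430,000) is divided into 3 shares of $810,000: Niko and Cassia each take $810,000; Sibyl's $810,000 share passes to Sibyl's issue.
Sibyl's share ($810,000) is divided into 3 shares of $270,000: Freya, Tavita, and Quilla each take $270,000.

Freya receives $270,000.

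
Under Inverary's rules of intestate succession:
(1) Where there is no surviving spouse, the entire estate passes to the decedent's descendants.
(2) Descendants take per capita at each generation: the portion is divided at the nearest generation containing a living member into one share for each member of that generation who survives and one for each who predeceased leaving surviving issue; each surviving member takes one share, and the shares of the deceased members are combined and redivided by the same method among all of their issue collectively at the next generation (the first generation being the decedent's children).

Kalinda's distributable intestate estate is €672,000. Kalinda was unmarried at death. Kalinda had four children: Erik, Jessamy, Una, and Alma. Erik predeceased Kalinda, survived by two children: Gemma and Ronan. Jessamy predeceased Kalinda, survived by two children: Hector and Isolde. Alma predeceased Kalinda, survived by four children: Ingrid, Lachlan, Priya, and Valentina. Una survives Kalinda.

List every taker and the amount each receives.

The entire €672,000 passes to the descendants.
That amount (€672,000) is divided at the children's generation into 4 shares of €168,000. Una takes €168,000. The 3 shares of the deceased (Erik, Jessamy, and Alma) are combined into a pool of €504,000.
That pool (€504,000) is divided at the grandchildren's generation equally among Gemma, Ronan, Hector, Isolde, Ingrid, Lachlan, Priya, and Valentina: €63,000 each.

Gemma: €63,000; Ronan: €63,000; Hector: €63,000; Isolde: €63,000; Una: €168,000; Ingrid: €63,000; Lachlan: €63,000; Priya: €63,000; Valentina: €63,000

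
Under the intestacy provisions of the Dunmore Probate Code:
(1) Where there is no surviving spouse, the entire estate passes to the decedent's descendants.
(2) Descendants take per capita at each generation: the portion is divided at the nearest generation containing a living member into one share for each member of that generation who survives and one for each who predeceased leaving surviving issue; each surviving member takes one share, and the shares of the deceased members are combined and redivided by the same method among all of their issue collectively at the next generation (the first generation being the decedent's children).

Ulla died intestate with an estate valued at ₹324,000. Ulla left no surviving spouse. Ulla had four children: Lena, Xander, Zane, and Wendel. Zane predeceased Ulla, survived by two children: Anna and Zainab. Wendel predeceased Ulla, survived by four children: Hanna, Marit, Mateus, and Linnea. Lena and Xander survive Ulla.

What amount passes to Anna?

Anna receives ₹27,000.

The entire ₹324,000 passes to the descendants.
That amount (₹324,000) is divided at the children's generation into 4 shares of ₹81,000. Lena and Xander each take ₹81,000. The 2 shares of the deceased (Zane and Wendel) are combined into a pool of ₹162,000.
That pool (₹162,000) is divided at the grandchildren's generation equally among Anna, Zainab, Hanna, Marit, Mateus, and Linnea: ₹27,000 each.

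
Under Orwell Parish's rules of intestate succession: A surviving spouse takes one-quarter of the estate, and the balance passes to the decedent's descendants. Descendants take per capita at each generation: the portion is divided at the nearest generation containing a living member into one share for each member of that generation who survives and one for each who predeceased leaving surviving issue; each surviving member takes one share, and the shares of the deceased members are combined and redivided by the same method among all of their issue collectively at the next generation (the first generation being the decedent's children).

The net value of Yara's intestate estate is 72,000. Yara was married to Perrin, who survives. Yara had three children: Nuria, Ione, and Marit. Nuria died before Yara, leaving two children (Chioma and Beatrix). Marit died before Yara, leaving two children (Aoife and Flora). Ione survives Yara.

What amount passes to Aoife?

Perrin takes one-quarter of 72,000 = 18,000. The remaining 54,000 passes to the descendants.
The descendants' portion (54,000) is divided at the children's generation into 3 shares of 18,000. Ione takes 18,000. The 2 shares of the deceased (Nuria and Marit) are combined into a pool of 36,000.
That pool (36,000) is divided at the grandchildren's generation equally among Chioma, Beatrix, Aoife, and Flora: 9,000 each.

Aoife receives 9,000.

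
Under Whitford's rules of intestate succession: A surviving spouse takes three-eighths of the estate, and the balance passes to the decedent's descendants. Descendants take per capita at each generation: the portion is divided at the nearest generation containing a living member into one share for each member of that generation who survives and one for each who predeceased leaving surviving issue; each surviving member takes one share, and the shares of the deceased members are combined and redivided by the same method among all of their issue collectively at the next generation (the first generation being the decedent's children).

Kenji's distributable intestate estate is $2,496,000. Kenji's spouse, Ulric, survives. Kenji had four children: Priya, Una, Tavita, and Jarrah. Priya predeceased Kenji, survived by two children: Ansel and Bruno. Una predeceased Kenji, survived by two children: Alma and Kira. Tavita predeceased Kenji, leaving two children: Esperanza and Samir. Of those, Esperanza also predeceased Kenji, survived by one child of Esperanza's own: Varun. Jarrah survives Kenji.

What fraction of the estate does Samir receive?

Samir receives 5/64 of the estate.

Ulric takes three-eighths of $2,496,000 = $936,000. The remaining $1,560,000 passes to the descendants.
The descendants' portion ($1,560,000) is divided at the children's generation into 4 shares of $390,000. Jarrah takes $390,000. The 3 shares of the deceased (Priya, Una, and Tavita) are combined into a pool of $1,170,000.
That pool ($1,170,000) is divided at the grandchildren's generation into 6 shares of $195,000. Ansel, Bruno, Alma, Kira, and Samir each take $195,000. The remaining share for the deceased Esperanza ($195,000) is carried to the next generation.
That pool ($195,000) passes entirely to Varun, the sole taker at the great-grandchildren's generation.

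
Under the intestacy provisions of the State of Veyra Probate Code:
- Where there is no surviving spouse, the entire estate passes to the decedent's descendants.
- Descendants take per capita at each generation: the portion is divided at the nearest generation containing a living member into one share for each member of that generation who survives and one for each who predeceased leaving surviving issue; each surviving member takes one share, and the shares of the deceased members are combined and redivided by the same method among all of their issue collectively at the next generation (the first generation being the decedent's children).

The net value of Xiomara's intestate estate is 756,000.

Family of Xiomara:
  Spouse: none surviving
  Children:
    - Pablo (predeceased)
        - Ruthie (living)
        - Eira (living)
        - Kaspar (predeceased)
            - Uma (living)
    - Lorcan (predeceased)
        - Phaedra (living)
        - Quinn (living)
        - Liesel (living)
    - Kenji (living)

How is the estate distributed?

The entire 756,000 passes to the descendants.
That amount (756,000) is divided at the children's generation into 3 shares of 252,000. Kenji takes 252,000. The 2 shares of the deceased (Pablo and Lorcan) are combined into a pool of 504,000.
That pool (504,000) is divided at the grandchildren's generation into 6 shares of 84,000. Ruthie, Eira, Phaedra, Quinn, and Liesel each take 84,000. The remaining share for the deceased Kaspar (84,000) is carried to the next generation.
That pool (84,000) passes entirely to Uma, the sole taker at the great-grandchildren's generation.

Ruthie: 84,000; Eira: 84,000; Uma: 84,000; Phaedra: 84,000; Quinn: 84,000; Liesel: 84,000; Kenji: 252,000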